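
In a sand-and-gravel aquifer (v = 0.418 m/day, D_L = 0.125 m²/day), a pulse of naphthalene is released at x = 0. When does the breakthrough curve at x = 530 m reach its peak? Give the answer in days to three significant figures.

1270 days

For the 1D instantaneous-source solution, setting ∂C/∂t = 0 at fixed x gives v²t² + 2Dt − x² = 0, so t = (√(D² + v²x²) − D)/v².
√(D² + v²x²) = √(0.125² + 0.418² × 530²) = 221.5; v² = 0.174724.
t = (221.5 − 0.125)/0.174724 = 1270 days (vs. the pure-advection estimate x/v = 1270 d).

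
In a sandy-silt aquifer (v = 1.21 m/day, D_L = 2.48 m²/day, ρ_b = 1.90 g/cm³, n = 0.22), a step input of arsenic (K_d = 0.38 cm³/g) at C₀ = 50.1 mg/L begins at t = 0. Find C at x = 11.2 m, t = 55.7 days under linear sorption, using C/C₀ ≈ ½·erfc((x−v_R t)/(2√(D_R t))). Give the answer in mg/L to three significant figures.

Retardation factor R = 1 + ρ_b·K_d/n = 1 + 1.90 × 0.38/0.22 = 4.282.
Sorption retards both mechanisms: v_R = v/R = 0.2826 m/day, D_R = D/R = 0.5792 m²/day.
v_R·t = 0.2826 × 55.7 = 15.74082 m; 2√(D_R t) = 11.36 m; argument = (11.2 − 15.74082)/11.36 = -0.3997.
C = C₀ × ½·erfc(-0.3997) = 50.1 × 0.7141 = 35.8 mg/L.

35.8 mg/L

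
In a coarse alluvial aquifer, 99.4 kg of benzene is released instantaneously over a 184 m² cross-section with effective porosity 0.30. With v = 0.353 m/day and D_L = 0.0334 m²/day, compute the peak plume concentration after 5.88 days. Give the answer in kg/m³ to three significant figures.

The peak of an instantaneous 1D plume sits at x = vt; there the Gaussian factor is 1 and C_max = M/(n_e·A·√(4πDt)), where n_e·A is the pore area the mass is dissolved in.
√(4πDt) = √(4π × 0.0334 × 5.88) = 1.571 m, so C_max = 99.4/(0.30 × 184 × 1.571) = 1.15 kg/m³.

1.15 kg/m³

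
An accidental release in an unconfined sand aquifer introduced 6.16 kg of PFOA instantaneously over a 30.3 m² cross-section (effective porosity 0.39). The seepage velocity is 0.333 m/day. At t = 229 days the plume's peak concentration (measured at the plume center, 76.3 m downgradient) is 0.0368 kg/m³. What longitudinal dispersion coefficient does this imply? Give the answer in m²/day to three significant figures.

0.0697 m²/day

At the plume center C_max = M/(n_e·A·√(4πDt)), so D = M²/(4πt·(n_e·A·C_max)²).
n_e·A·C_max = 0.39 × 30.3 × 0.0368 = 0.4349 kg/m.
D = 6.16²/(4π × 229 × 0.4349²) = 0.0697 m²/day.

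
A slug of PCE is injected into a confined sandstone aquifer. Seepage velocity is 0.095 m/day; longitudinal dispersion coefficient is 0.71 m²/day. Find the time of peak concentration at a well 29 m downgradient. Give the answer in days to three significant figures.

237 days

For the 1D instantaneous-source solution, setting ∂C/∂t = 0 at fixed x gives v²t² + 2Dt − x² = 0, so t = (√(D² + v²x²) − D)/v².
√(D² + v²x²) = √(0.71² + 0.095² × 29²) = 2.845; v² = 0.009025.
t = (2.845 − 0.71)/0.009025 = 237 days (vs. the pure-advection estimate x/v = 305 d).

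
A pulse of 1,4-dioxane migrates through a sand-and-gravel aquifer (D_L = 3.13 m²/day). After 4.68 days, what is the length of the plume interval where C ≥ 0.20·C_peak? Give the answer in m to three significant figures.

19.4 m

The plume is Gaussian with σ = √(2Dt) = √(2 × 3.13 × 4.68) = 5.413 m.
C/C_peak = exp(−Δx²/(2σ²)) = 0.20 ⇒ Δx = σ·√(−2 ln 0.20) = 5.413 × 1.794 = 9.711 m.
Width = 2Δx = 19.4 m.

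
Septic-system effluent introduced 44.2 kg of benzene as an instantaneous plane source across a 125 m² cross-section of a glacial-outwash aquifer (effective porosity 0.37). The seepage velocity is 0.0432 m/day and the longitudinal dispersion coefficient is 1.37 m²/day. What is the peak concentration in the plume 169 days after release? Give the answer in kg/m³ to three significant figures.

0.0177 kg/m³

The peak of an instantaneous 1D plume sits at x = vt; there the Gaussian factor is 1 and C_max = M/(n_e·A·√(4πDt)), where n_e·A is the pore area the mass is dissolved in.
√(4πDt) = √(4π × 1.37 × 169) = 53.94 m, so C_max = 44.2/(0.37 × 125 × 53.94) = 0.0177 kg/m³.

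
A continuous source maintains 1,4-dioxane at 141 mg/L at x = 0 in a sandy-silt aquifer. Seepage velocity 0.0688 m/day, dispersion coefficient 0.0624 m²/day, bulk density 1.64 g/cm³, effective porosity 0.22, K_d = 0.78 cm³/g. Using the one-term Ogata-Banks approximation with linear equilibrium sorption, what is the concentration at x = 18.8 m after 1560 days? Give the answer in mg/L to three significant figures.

40.1 mg/L

Retardation factor R = 1 + ρ_b·K_d/n = 1 + 1.64 × 0.78/0.22 = 6.815.
Sorption retards both mechanisms: v_R = v/R = 0.01010 m/day, D_R = D/R = 0.009156 m²/day.
v_R·t = 0.01010 × 1560 = 15.756 m; 2√(D_R t) = 7.559 m; argument = (18.8 − 15.756)/7.559 = 0.4027.
C = C₀ × ½·erfc(0.4027) = 141 × 0.2845 = 40.1 mg/L.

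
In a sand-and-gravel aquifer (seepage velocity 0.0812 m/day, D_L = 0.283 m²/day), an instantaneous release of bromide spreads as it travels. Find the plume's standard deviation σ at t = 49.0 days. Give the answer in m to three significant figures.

5.27 m

Dispersive spreading gives a Gaussian with σ² = 2Dt; advection only shifts the center.
σ = √(2 × 0.283 × 49.0) = 5.27 m.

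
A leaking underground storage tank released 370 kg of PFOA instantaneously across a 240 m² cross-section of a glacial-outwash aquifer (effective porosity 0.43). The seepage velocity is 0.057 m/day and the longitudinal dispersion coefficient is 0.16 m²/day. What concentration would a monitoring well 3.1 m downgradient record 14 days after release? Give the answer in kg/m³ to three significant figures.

For an instantaneous plane source, C(x,t) = M/(n_e·A·√(4πDt)) · exp(−(x−vt)²/(4Dt)), with n_e·A the pore (flow) area.
Plume center vt = 0.057 × 14 = 0.798 m, so the well at 3.1 m is 2.302 m downgradient of the peak.
√(4πDt) = 5.306 m, giving peak height M/(n_e·A·√(4πDt)) = 370/(0.43 × 240 × 5.306) = 0.6757 kg/m³.
(x−vt)²/(4Dt) = (2.302)²/(4 × 0.16 × 14) = 0.5914; exp(−0.5914) = 0.5536.
C = 0.6757 × 0.5536 = 0.374 kg/m³.

0.374 kg/m³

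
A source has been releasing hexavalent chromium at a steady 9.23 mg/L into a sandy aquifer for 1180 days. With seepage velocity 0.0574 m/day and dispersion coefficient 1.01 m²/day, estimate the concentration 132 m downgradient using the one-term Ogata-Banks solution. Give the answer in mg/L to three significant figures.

0.868 mg/L

For a continuous step input, C/C₀ ≈ ½·erfc((x−vt)/(2√(Dt))).
vt = 0.0574 × 1180 = 67.732 m and 2√(Dt) = 2√(1.01 × 1180) = 69.04 m.
Argument (x−vt)/(2√(Dt)) = (132 − 67.732)/69.04 = 0.9309; ½·erfc(0.9309) = 0.09400.
C = 9.23 × 0.09400 = 0.868 mg/L.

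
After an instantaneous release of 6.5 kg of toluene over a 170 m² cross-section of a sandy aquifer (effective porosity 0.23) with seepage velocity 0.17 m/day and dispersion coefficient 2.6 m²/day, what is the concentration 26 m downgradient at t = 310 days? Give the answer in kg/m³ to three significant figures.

0.00132 kg/m³

For an instantaneous plane source, C(x,t) = M/(n_e·A·√(4πDt)) · exp(−(x−vt)²/(4Dt)), with n_e·A the pore (flow) area.
Plume center vt = 0.17 × 310 = 52.7 m, so the well at 26 m is 26.7 m upgradient of the peak.
√(4πDt) = 100.6 m, giving peak height M/(n_e·A·√(4πDt)) = 6.5/(0.23 × 170 × 100.6) = 0.001652 kg/m³.
(x−vt)²/(4Dt) = (-26.7)²/(4 × 2.6 × 310) = 0.2211; exp(−0.2211) = 0.8016.
C = 0.001652 × 0.8016 = 0.00132 kg/m³.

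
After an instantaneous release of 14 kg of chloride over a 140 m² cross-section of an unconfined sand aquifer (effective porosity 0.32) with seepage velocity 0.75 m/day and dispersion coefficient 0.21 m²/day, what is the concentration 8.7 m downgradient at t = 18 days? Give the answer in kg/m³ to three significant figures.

For an instantaneous plane source, C(x,t) = M/(n_e·A·√(4πDt)) · exp(−(x−vt)²/(4Dt)), with n_e·A the pore (flow) area.
Plume center vt = 0.75 × 18 = 13.5 m, so the well at 8.7 m is 4.8 m upgradient of the peak.
√(4πDt) = 6.892 m, giving peak height M/(n_e·A·√(4πDt)) = 14/(0.32 × 140 × 6.892) = 0.04534 kg/m³.
(x−vt)²/(4Dt) = (-4.8)²/(4 × 0.21 × 18) = 1.524; exp(−1.524) = 0.2178.
C = 0.04534 × 0.2178 = 0.00988 kg/m³.

0.00988 kg/m³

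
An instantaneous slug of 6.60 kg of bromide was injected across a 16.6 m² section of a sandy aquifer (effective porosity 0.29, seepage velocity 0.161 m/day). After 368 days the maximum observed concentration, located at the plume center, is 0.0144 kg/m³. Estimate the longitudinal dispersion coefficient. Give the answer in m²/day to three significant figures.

1.96 m²/day

At the plume center C_max = M/(n_e·A·√(4πDt)), so D = M²/(4πt·(n_e·A·C_max)²).
n_e·A·C_max = 0.29 × 16.6 × 0.0144 = 0.06932 kg/m.
D = 6.60²/(4π × 368 × 0.06932²) = 1.96 m²/day.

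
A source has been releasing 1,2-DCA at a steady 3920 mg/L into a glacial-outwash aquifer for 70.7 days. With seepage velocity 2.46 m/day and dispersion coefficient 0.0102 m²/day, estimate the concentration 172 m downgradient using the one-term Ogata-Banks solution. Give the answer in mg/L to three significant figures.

For a continuous step input, C/C₀ ≈ ½·erfc((x−vt)/(2√(Dt))).
vt = 2.46 × 70.7 = 173.922 m and 2√(Dt) = 2√(0.0102 × 70.7) = 1.698 m.
Argument (x−vt)/(2√(Dt)) = (172 − 173.922)/1.698 = -1.132; ½·erfc(-1.132) = 0.9453.
C = 3920 × 0.9453 = 3710 mg/L.

3710 mg/L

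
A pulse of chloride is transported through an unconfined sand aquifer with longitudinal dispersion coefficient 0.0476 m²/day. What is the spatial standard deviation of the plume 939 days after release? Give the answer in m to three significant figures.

9.45 m

Dispersive spreading gives a Gaussian with σ² = 2Dt; advection only shifts the center.
σ = √(2 × 0.0476 × 939) = 9.45 m.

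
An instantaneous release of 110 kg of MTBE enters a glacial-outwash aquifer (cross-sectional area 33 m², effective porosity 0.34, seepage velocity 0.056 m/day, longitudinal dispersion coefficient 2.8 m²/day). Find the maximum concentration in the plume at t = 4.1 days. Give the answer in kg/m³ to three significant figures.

0.816 kg/m³

The peak of an instantaneous 1D plume sits at x = vt; there the Gaussian factor is 1 and C_max = M/(n_e·A·√(4πDt)), where n_e·A is the pore area the mass is dissolved in.
√(4πDt) = √(4π × 2.8 × 4.1) = 12.01 m, so C_max = 110/(0.34 × 33 × 12.01) = 0.816 kg/m³.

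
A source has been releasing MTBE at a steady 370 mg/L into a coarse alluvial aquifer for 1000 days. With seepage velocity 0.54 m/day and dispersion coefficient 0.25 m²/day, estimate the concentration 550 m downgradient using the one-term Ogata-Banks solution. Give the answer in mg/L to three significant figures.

121 mg/L

For a continuous step input, C/C₀ ≈ ½·erfc((x−vt)/(2√(Dt))).
vt = 0.54 × 1000 = 540 m and 2√(Dt) = 2√(0.25 × 1000) = 31.62 m.
Argument (x−vt)/(2√(Dt)) = (550 − 540)/31.62 = 0.3163; ½·erfc(0.3163) = 0.3273.
C = 370 × 0.3273 = 121 mg/L.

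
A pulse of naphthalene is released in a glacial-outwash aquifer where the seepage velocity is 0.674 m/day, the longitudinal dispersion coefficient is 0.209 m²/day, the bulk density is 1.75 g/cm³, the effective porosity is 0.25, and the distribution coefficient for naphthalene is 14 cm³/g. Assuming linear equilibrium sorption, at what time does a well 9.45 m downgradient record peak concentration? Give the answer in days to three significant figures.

Retardation factor R = 1 + ρ_b·K_d/n = 1 + 1.75 × 14/0.25 = 99.00.
Sorption retards both mechanisms: v_R = v/R = 0.006808 m/day, D_R = D/R = 0.002111 m²/day.
Peak time from v_R²t² + 2D_R t − x² = 0: t = (√(D_R² + v_R²x²) − D_R)/v_R².
√(D_R² + v_R²x²) = √(0.002111² + 0.006808² × 9.45²) = 0.06437; v_R² = 4.635e-05.
t = (0.06437 − 0.002111)/4.635e-05 = 1340 days.

1340 days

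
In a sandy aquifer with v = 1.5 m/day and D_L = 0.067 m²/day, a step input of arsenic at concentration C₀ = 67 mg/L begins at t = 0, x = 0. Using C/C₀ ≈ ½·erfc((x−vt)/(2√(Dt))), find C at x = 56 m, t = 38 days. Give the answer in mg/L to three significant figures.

For a continuous step input, C/C₀ ≈ ½·erfc((x−vt)/(2√(Dt))).
vt = 1.5 × 38 = 57 m and 2√(Dt) = 2√(0.067 × 38) = 3.191 m.
Argument (x−vt)/(2√(Dt)) = (56 − 57)/3.191 = -0.3134; ½·erfc(-0.3134) = 0.6712.
C = 67 × 0.6712 = 45.0 mg/L.

45.0 mg/L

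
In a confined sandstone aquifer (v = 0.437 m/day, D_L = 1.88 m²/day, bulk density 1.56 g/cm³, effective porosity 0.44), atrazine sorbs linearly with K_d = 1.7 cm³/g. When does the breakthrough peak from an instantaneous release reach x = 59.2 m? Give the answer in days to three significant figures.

885 days

Retardation factor R = 1 + ρ_b·K_d/n = 1 + 1.56 × 1.7/0.44 = 7.027.
Sorption retards both mechanisms: v_R = v/R = 0.06219 m/day, D_R = D/R = 0.2675 m²/day.
Peak time from v_R²t² + 2D_R t − x² = 0: t = (√(D_R² + v_R²x²) − D_R)/v_R².
√(D_R² + v_R²x²) = √(0.2675² + 0.06219² × 59.2²) = 3.691; v_R² = 0.003868.
t = (3.691 − 0.2675)/0.003868 = 885 days.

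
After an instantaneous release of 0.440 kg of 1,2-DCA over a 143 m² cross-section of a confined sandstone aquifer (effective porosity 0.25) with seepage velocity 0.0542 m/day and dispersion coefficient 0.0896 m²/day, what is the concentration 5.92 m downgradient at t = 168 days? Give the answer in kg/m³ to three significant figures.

0.000756 kg/m³

For an instantaneous plane source, C(x,t) = M/(n_e·A·√(4πDt)) · exp(−(x−vt)²/(4Dt)), with n_e·A the pore (flow) area.
Plume center vt = 0.0542 × 168 = 9.1056 m, so the well at 5.92 m is 3.1856 m upgradient of the peak.
√(4πDt) = 13.75 m, giving peak height M/(n_e·A·√(4πDt)) = 0.440/(0.25 × 143 × 13.75) = 0.0008951 kg/m³.
(x−vt)²/(4Dt) = (-3.1856)²/(4 × 0.0896 × 168) = 0.1685; exp(−0.1685) = 0.8449.
C = 0.0008951 × 0.8449 = 0.000756 kg/m³.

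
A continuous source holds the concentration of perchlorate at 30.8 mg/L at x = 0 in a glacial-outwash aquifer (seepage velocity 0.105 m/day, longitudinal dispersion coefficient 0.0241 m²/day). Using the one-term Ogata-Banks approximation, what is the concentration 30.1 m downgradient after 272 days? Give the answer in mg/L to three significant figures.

10.3 mg/L

For a continuous step input, C/C₀ ≈ ½·erfc((x−vt)/(2√(Dt))).
vt = 0.105 × 272 = 28.56 m and 2√(Dt) = 2√(0.0241 × 272) = 5.121 m.
Argument (x−vt)/(2√(Dt)) = (30.1 − 28.56)/5.121 = 0.3007; ½·erfc(0.3007) = 0.3353.
C = 30.8 × 0.3353 = 10.3 mg/L.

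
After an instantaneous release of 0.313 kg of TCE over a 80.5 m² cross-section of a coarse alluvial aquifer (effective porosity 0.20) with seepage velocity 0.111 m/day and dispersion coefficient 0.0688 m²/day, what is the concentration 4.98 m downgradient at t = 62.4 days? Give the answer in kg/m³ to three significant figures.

For an instantaneous plane source, C(x,t) = M/(n_e·A·√(4πDt)) · exp(−(x−vt)²/(4Dt)), with n_e·A the pore (flow) area.
Plume center vt = 0.111 × 62.4 = 6.9264 m, so the well at 4.98 m is 1.9464 m upgradient of the peak.
√(4πDt) = 7.345 m, giving peak height M/(n_e·A·√(4πDt)) = 0.313/(0.20 × 80.5 × 7.345) = 0.002647 kg/m³.
(x−vt)²/(4Dt) = (-1.9464)²/(4 × 0.0688 × 62.4) = 0.2206; exp(−0.2206) = 0.8020.
C = 0.002647 × 0.8020 = 0.00212 kg/m³.

0.00212 kg/m³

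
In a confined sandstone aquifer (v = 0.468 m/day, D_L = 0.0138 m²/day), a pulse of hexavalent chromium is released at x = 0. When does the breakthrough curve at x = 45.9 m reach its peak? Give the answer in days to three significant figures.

For the 1D instantaneous-source solution, setting ∂C/∂t = 0 at fixed x gives v²t² + 2Dt − x² = 0, so t = (√(D² + v²x²) − D)/v².
√(D² + v²x²) = √(0.0138² + 0.468² × 45.9²) = 21.48; v² = 0.219024.
t = (21.48 − 0.0138)/0.219024 = 98.0 days (vs. the pure-advection estimate x/v = 98.1 d).

98.0 days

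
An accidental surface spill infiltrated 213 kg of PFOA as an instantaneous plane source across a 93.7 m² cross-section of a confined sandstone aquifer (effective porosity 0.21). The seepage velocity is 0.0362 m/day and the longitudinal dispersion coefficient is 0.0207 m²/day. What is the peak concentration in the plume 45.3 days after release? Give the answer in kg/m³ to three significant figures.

The peak of an instantaneous 1D plume sits at x = vt; there the Gaussian factor is 1 and C_max = M/(n_e·A·√(4πDt)), where n_e·A is the pore area the mass is dissolved in.
√(4πDt) = √(4π × 0.0207 × 45.3) = 3.433 m, so C_max = 213/(0.21 × 93.7 × 3.433) = 3.15 kg/m³.

3.15 kg/m³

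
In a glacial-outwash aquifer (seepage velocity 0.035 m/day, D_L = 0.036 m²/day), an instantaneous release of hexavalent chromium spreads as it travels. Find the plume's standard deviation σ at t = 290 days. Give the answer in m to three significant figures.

4.57 m

Dispersive spreading gives a Gaussian with σ² = 2Dt; advection only shifts the center.
σ = √(2 × 0.036 × 290) = 4.57 m.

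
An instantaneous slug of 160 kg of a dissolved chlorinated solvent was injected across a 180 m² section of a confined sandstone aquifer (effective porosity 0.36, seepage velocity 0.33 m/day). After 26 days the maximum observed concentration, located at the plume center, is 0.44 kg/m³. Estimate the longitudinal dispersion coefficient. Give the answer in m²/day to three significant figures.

0.0964 m²/day

At the plume center C_max = M/(n_e·A·√(4πDt)), so D = M²/(4πt·(n_e·A·C_max)²).
n_e·A·C_max = 0.36 × 180 × 0.44 = 28.51 kg/m.
D = 160²/(4π × 26 × 28.51²) = 0.0964 m²/day.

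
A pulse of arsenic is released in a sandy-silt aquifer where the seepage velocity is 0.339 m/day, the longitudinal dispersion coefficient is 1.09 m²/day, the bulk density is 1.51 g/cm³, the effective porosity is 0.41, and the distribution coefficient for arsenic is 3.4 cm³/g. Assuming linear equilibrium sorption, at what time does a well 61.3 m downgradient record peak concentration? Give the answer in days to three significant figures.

2320 days

Retardation factor R = 1 + ρ_b·K_d/n = 1 + 1.51 × 3.4/0.41 = 13.52.
Sorption retards both mechanisms: v_R = v/R = 0.02507 m/day, D_R = D/R = 0.08062 m²/day.
Peak time from v_R²t² + 2D_R t − x² = 0: t = (√(D_R² + v_R²x²) − D_R)/v_R².
√(D_R² + v_R²x²) = √(0.08062² + 0.02507² × 61.3²) = 1.539; v_R² = 0.0006285.
t = (1.539 − 0.08062)/0.0006285 = 2320 days.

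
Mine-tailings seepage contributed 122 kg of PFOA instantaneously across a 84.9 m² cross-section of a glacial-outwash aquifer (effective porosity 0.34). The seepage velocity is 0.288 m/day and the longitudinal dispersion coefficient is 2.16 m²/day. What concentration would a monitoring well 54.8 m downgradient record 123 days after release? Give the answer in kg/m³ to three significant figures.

For an instantaneous plane source, C(x,t) = M/(n_e·A·√(4πDt)) · exp(−(x−vt)²/(4Dt)), with n_e·A the pore (flow) area.
Plume center vt = 0.288 × 123 = 35.424 m, so the well at 54.8 m is 19.376 m downgradient of the peak.
√(4πDt) = 57.78 m, giving peak height M/(n_e·A·√(4πDt)) = 122/(0.34 × 84.9 × 57.78) = 0.07315 kg/m³.
(x−vt)²/(4Dt) = (19.376)²/(4 × 2.16 × 123) = 0.3533; exp(−0.3533) = 0.7024.
C = 0.07315 × 0.7024 = 0.0514 kg/m³.

0.0514 kg/m³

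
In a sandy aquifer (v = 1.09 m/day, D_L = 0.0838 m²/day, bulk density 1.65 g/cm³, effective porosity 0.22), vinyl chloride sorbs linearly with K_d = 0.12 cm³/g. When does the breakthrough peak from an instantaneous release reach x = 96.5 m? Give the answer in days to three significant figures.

168 days

Retardation factor R = 1 + ρ_b·K_d/n = 1 + 1.65 × 0.12/0.22 = 1.900.
Sorption retards both mechanisms: v_R = v/R = 0.5737 m/day, D_R = D/R = 0.04411 m²/day.
Peak time from v_R²t² + 2D_R t − x² = 0: t = (√(D_R² + v_R²x²) − D_R)/v_R².
√(D_R² + v_R²x²) = √(0.04411² + 0.5737² × 96.5²) = 55.36; v_R² = 0.3291.
t = (55.36 − 0.04411)/0.3291 = 168 days.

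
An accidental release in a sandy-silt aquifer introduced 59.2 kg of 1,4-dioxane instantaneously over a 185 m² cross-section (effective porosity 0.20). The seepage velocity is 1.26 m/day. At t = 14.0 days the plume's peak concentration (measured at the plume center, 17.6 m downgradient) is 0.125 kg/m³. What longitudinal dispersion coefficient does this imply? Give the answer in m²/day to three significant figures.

At the plume center C_max = M/(n_e·A·√(4πDt)), so D = M²/(4πt·(n_e·A·C_max)²).
n_e·A·C_max = 0.20 × 185 × 0.125 = 4.625 kg/m.
D = 59.2²/(4π × 14.0 × 4.625²) = 0.931 m²/day.

0.931 m²/day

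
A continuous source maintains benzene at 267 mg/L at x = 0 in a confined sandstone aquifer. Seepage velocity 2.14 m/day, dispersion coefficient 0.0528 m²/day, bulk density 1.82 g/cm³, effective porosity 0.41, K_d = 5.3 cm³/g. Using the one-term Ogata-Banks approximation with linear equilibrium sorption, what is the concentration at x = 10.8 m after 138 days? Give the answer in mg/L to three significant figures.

Retardation factor R = 1 + ρ_b·K_d/n = 1 + 1.82 × 5.3/0.41 = 24.53.
Sorption retards both mechanisms: v_R = v/R = 0.08724 m/day, D_R = D/R = 0.002152 m²/day.
v_R·t = 0.08724 × 138 = 12.03912 m; 2√(D_R t) = 1.090 m; argument = (10.8 − 12.03912)/1.090 = -1.137.
C = C₀ × ½·erfc(-1.137) = 267 × 0.9461 = 253 mg/L.

253 mg/L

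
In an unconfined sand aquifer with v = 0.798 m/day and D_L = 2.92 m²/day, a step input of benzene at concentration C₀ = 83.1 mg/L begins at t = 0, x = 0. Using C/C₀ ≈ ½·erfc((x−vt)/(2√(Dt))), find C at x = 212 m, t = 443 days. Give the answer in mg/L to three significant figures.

82.9 mg/L

For a continuous step input, C/C₀ ≈ ½·erfc((x−vt)/(2√(Dt))).
vt = 0.798 × 443 = 353.514 m and 2√(Dt) = 2√(2.92 × 443) = 71.93 m.
Argument (x−vt)/(2√(Dt)) = (212 − 353.514)/71.93 = -1.967; ½·erfc(-1.967) = 0.9973.
C = 83.1 × 0.9973 = 82.9 mg/L.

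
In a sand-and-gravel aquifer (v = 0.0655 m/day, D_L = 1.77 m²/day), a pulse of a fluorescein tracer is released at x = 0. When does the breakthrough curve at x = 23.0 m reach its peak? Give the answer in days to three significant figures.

For the 1D instantaneous-source solution, setting ∂C/∂t = 0 at fixed x gives v²t² + 2Dt − x² = 0, so t = (√(D² + v²x²) − D)/v².
√(D² + v²x²) = √(1.77² + 0.0655² × 23.0²) = 2.324; v² = 0.00429025.
t = (2.324 − 1.77)/0.00429025 = 129 days (vs. the pure-advection estimate x/v = 351 d).

129 days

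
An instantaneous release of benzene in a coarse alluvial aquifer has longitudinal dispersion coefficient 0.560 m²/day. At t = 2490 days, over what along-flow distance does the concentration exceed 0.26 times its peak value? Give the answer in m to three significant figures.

The plume is Gaussian with σ = √(2Dt) = √(2 × 0.560 × 2490) = 52.81 m.
C/C_peak = exp(−Δx²/(2σ²)) = 0.26 ⇒ Δx = σ·√(−2 ln 0.26) = 52.81 × 1.641 = 86.66 m.
Width = 2Δx = 173 m.

173 m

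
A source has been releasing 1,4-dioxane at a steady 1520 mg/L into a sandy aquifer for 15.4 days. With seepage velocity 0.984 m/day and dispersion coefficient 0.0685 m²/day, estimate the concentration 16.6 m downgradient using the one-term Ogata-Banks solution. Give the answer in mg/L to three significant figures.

For a continuous step input, C/C₀ ≈ ½·erfc((x−vt)/(2√(Dt))).
vt = 0.984 × 15.4 = 15.1536 m and 2√(Dt) = 2√(0.0685 × 15.4) = 2.054 m.
Argument (x−vt)/(2√(Dt)) = (16.6 − 15.1536)/2.054 = 0.7042; ½·erfc(0.7042) = 0.1597.
C = 1520 × 0.1597 = 243 mg/L.

243 mg/L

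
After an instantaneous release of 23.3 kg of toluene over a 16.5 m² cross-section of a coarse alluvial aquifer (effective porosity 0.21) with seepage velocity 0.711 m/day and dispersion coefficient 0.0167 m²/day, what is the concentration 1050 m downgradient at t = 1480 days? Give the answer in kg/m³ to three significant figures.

0.362 kg/m³

For an instantaneous plane source, C(x,t) = M/(n_e·A·√(4πDt)) · exp(−(x−vt)²/(4Dt)), with n_e·A the pore (flow) area.
Plume center vt = 0.711 × 1480 = 1052.28 m, so the well at 1050 m is 2.28 m upgradient of the peak.
√(4πDt) = 17.62 m, giving peak height M/(n_e·A·√(4πDt)) = 23.3/(0.21 × 16.5 × 17.62) = 0.3816 kg/m³.
(x−vt)²/(4Dt) = (-2.28)²/(4 × 0.0167 × 1480) = 0.05258; exp(−0.05258) = 0.9488.
C = 0.3816 × 0.9488 = 0.362 kg/m³.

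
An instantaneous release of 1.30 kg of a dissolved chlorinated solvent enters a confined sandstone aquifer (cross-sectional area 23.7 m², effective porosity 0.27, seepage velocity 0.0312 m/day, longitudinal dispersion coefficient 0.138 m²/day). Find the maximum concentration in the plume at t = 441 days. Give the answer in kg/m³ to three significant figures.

0.00735 kg/m³

The peak of an instantaneous 1D plume sits at x = vt; there the Gaussian factor is 1 and C_max = M/(n_e·A·√(4πDt)), where n_e·A is the pore area the mass is dissolved in.
√(4πDt) = √(4π × 0.138 × 441) = 27.65 m, so C_max = 1.30/(0.27 × 23.7 × 27.65) = 0.00735 kg/m³.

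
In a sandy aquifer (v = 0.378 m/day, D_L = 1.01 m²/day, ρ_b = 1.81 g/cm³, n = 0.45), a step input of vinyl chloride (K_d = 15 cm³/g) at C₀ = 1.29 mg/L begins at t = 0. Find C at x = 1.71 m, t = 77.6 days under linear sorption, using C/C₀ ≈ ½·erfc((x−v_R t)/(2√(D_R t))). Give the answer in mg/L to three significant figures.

0.284 mg/L

Retardation factor R = 1 + ρ_b·K_d/n = 1 + 1.81 × 15/0.45 = 61.33.
Sorption retards both mechanisms: v_R = v/R = 0.006163 m/day, D_R = D/R = 0.01647 m²/day.
v_R·t = 0.006163 × 77.6 = 0.4782488 m; 2√(D_R t) = 2.261 m; argument = (1.71 − 0.4782488)/2.261 = 0.5448.
C = C₀ × ½·erfc(0.5448) = 1.29 × 0.2205 = 0.284 mg/L.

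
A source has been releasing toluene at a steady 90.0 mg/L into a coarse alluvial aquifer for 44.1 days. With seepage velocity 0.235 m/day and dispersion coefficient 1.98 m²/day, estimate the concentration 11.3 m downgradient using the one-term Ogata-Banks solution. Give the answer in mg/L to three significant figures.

42.5 mg/L

For a continuous step input, C/C₀ ≈ ½·erfc((x−vt)/(2√(Dt))).
vt = 0.235 × 44.1 = 10.3635 m and 2√(Dt) = 2√(1.98 × 44.1) = 18.69 m.
Argument (x−vt)/(2√(Dt)) = (11.3 − 10.3635)/18.69 = 0.05011; ½·erfc(0.05011) = 0.4718.
C = 90.0 × 0.4718 = 42.5 mg/L.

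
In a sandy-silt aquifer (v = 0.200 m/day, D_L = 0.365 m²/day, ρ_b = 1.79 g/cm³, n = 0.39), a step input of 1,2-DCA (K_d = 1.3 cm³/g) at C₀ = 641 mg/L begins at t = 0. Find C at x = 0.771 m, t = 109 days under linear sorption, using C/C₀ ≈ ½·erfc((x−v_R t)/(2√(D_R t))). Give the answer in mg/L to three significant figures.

Retardation factor R = 1 + ρ_b·K_d/n = 1 + 1.79 × 1.3/0.39 = 6.967.
Sorption retards both mechanisms: v_R = v/R = 0.02871 m/day, D_R = D/R = 0.05239 m²/day.
v_R·t = 0.02871 × 109 = 3.12939 m; 2√(D_R t) = 4.779 m; argument = (0.771 − 3.12939)/4.779 = -0.4935.
C = C₀ × ½·erfc(-0.4935) = 641 × 0.7574 = 485 mg/L.

485 mg/L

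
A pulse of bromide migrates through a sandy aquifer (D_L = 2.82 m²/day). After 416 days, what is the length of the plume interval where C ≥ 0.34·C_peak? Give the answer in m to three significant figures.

The plume is Gaussian with σ = √(2Dt) = √(2 × 2.82 × 416) = 48.44 m.
C/C_peak = exp(−Δx²/(2σ²)) = 0.34 ⇒ Δx = σ·√(−2 ln 0.34) = 48.44 × 1.469 = 71.16 m.
Width = 2Δx = 142 m.

142 m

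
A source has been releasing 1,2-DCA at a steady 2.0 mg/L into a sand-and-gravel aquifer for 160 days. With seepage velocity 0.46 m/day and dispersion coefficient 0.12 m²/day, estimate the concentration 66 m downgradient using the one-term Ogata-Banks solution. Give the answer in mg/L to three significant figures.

For a continuous step input, C/C₀ ≈ ½·erfc((x−vt)/(2√(Dt))).
vt = 0.46 × 160 = 73.6 m and 2√(Dt) = 2√(0.12 × 160) = 8.764 m.
Argument (x−vt)/(2√(Dt)) = (66 − 73.6)/8.764 = -0.8672; ½·erfc(-0.8672) = 0.8900.
C = 2.0 × 0.8900 = 1.78 mg/L.

1.78 mg/L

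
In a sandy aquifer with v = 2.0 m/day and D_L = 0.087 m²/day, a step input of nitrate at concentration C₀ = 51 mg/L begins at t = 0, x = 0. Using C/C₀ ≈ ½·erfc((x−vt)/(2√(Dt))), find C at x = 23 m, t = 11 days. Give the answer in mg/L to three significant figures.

For a continuous step input, C/C₀ ≈ ½·erfc((x−vt)/(2√(Dt))).
vt = 2.0 × 11 = 22 m and 2√(Dt) = 2√(0.087 × 11) = 1.957 m.
Argument (x−vt)/(2√(Dt)) = (23 − 22)/1.957 = 0.5110; ½·erfc(0.5110) = 0.2349.
C = 51 × 0.2349 = 12.0 mg/L.

12.0 mg/L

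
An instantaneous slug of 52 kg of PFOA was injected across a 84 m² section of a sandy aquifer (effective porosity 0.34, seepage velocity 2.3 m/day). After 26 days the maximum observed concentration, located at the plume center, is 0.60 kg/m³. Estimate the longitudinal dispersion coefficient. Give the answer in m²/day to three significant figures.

At the plume center C_max = M/(n_e·A·√(4πDt)), so D = M²/(4πt·(n_e·A·C_max)²).
n_e·A·C_max = 0.34 × 84 × 0.60 = 17.14 kg/m.
D = 52²/(4π × 26 × 17.14²) = 0.0282 m²/day.

0.0282 m²/day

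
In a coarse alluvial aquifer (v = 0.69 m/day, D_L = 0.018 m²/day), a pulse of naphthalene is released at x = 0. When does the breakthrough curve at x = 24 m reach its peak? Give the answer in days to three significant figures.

For the 1D instantaneous-source solution, setting ∂C/∂t = 0 at fixed x gives v²t² + 2Dt − x² = 0, so t = (√(D² + v²x²) − D)/v².
√(D² + v²x²) = √(0.018² + 0.69² × 24²) = 16.56; v² = 0.4761.
t = (16.56 − 0.018)/0.4761 = 34.7 days (vs. the pure-advection estimate x/v = 34.8 d).

34.7 days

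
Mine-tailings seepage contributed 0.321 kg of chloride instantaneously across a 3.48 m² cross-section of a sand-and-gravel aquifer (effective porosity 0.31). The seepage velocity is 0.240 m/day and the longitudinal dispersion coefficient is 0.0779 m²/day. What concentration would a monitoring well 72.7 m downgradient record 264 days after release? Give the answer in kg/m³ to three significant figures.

For an instantaneous plane source, C(x,t) = M/(n_e·A·√(4πDt)) · exp(−(x−vt)²/(4Dt)), with n_e·A the pore (flow) area.
Plume center vt = 0.240 × 264 = 63.36 m, so the well at 72.7 m is 9.34 m downgradient of the peak.
√(4πDt) = 16.08 m, giving peak height M/(n_e·A·√(4πDt)) = 0.321/(0.31 × 3.48 × 16.08) = 0.01850 kg/m³.
(x−vt)²/(4Dt) = (9.34)²/(4 × 0.0779 × 264) = 1.060; exp(−1.060) = 0.3465.
C = 0.01850 × 0.3465 = 0.00641 kg/m³.

0.00641 kg/m³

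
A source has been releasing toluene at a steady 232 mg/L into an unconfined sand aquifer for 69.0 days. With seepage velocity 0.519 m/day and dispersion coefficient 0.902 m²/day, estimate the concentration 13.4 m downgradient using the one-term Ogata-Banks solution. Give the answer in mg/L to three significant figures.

For a continuous step input, C/C₀ ≈ ½·erfc((x−vt)/(2√(Dt))).
vt = 0.519 × 69.0 = 35.811 m and 2√(Dt) = 2√(0.902 × 69.0) = 15.78 m.
Argument (x−vt)/(2√(Dt)) = (13.4 − 35.811)/15.78 = -1.420; ½·erfc(-1.420) = 0.9777.
C = 232 × 0.9777 = 227 mg/L.

227 mg/L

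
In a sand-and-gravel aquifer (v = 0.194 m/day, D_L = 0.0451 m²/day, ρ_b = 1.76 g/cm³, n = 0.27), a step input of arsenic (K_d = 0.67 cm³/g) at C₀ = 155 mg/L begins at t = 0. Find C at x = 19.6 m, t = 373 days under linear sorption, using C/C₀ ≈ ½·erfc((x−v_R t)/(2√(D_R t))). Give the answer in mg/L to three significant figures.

Retardation factor R = 1 + ρ_b·K_d/n = 1 + 1.76 × 0.67/0.27 = 5.367.
Sorption retards both mechanisms: v_R = v/R = 0.03615 m/day, D_R = D/R = 0.008403 m²/day.
v_R·t = 0.03615 × 373 = 13.48395 m; 2√(D_R t) = 3.541 m; argument = (19.6 − 13.48395)/3.541 = 1.727.
C = C₀ × ½·erfc(1.727) = 155 × 0.007296 = 1.13 mg/L.

1.13 mg/L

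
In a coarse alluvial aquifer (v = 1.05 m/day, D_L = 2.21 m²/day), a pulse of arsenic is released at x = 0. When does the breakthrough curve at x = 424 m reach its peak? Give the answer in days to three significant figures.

402 days

For the 1D instantaneous-source solution, setting ∂C/∂t = 0 at fixed x gives v²t² + 2Dt − x² = 0, so t = (√(D² + v²x²) − D)/v².
√(D² + v²x²) = √(2.21² + 1.05² × 424²) = 445.2; v² = 1.1025.
t = (445.2 − 2.21)/1.1025 = 402 days (vs. the pure-advection estimate x/v = 404 d).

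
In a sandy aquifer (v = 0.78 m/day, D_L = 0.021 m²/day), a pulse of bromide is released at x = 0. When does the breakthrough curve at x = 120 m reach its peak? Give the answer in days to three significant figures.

154 days

For the 1D instantaneous-source solution, setting ∂C/∂t = 0 at fixed x gives v²t² + 2Dt − x² = 0, so t = (√(D² + v²x²) − D)/v².
√(D² + v²x²) = √(0.021² + 0.78² × 120²) = 93.60; v² = 0.6084.
t = (93.60 − 0.021)/0.6084 = 154 days (vs. the pure-advection estimate x/v = 154 d).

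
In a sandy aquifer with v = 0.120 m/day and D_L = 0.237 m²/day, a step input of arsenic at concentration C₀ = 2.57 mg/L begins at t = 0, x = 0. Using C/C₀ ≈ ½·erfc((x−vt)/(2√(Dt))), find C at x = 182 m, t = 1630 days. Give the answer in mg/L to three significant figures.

For a continuous step input, C/C₀ ≈ ½·erfc((x−vt)/(2√(Dt))).
vt = 0.120 × 1630 = 195.6 m and 2√(Dt) = 2√(0.237 × 1630) = 39.31 m.
Argument (x−vt)/(2√(Dt)) = (182 − 195.6)/39.31 = -0.3460; ½·erfc(-0.3460) = 0.6877.
C = 2.57 × 0.6877 = 1.77 mg/L.

1.77 mg/L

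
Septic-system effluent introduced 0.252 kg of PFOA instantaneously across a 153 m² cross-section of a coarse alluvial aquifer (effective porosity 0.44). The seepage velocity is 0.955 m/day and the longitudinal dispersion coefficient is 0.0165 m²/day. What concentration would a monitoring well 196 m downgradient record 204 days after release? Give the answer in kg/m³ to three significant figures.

For an instantaneous plane source, C(x,t) = M/(n_e·A·√(4πDt)) · exp(−(x−vt)²/(4Dt)), with n_e·A the pore (flow) area.
Plume center vt = 0.955 × 204 = 194.82 m, so the well at 196 m is 1.18 m downgradient of the peak.
√(4πDt) = 6.504 m, giving peak height M/(n_e·A·√(4πDt)) = 0.252/(0.44 × 153 × 6.504) = 0.0005755 kg/m³.
(x−vt)²/(4Dt) = (1.18)²/(4 × 0.0165 × 204) = 0.1034; exp(−0.1034) = 0.9018.
C = 0.0005755 × 0.9018 = 0.000519 kg/m³.

0.000519 kg/m³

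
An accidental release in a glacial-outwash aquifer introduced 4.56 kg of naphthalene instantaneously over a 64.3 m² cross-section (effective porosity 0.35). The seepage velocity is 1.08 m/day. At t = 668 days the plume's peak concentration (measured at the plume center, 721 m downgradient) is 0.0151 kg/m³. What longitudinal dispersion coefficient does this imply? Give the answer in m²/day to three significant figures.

0.0215 m²/day

At the plume center C_max = M/(n_e·A·√(4πDt)), so D = M²/(4πt·(n_e·A·C_max)²).
n_e·A·C_max = 0.35 × 64.3 × 0.0151 = 0.3398 kg/m.
D = 4.56²/(4π × 668 × 0.3398²) = 0.0215 m²/day.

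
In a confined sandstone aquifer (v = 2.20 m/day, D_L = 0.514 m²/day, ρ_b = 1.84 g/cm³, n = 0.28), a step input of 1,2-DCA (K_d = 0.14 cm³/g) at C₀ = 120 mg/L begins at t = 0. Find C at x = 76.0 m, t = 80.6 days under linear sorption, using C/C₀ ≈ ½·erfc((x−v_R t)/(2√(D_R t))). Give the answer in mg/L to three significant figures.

Retardation factor R = 1 + ρ_b·K_d/n = 1 + 1.84 × 0.14/0.28 = 1.920.
Sorption retards both mechanisms: v_R = v/R = 1.146 m/day, D_R = D/R = 0.2677 m²/day.
v_R·t = 1.146 × 80.6 = 92.3676 m; 2√(D_R t) = 9.290 m; argument = (76.0 − 92.3676)/9.290 = -1.762.
C = C₀ × ½·erfc(-1.762) = 120 × 0.9936 = 119 mg/L.

119 mg/L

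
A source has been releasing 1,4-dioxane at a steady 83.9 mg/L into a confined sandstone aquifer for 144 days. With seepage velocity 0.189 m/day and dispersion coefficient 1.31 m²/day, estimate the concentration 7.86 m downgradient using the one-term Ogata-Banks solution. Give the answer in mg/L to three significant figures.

For a continuous step input, C/C₀ ≈ ½·erfc((x−vt)/(2√(Dt))).
vt = 0.189 × 144 = 27.216 m and 2√(Dt) = 2√(1.31 × 144) = 27.47 m.
Argument (x−vt)/(2√(Dt)) = (7.86 − 27.216)/27.47 = -0.7046; ½·erfc(-0.7046) = 0.8405.
C = 83.9 × 0.8405 = 70.5 mg/L.

70.5 mg/L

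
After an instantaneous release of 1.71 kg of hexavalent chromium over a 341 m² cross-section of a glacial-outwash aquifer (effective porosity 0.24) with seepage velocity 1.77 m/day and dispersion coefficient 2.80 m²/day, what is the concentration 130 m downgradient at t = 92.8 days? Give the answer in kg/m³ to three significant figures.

0.000118 kg/m³

For an instantaneous plane source, C(x,t) = M/(n_e·A·√(4πDt)) · exp(−(x−vt)²/(4Dt)), with n_e·A the pore (flow) area.
Plume center vt = 1.77 × 92.8 = 164.256 m, so the well at 130 m is 34.256 m upgradient of the peak.
√(4πDt) = 57.14 m, giving peak height M/(n_e·A·√(4πDt)) = 1.71/(0.24 × 341 × 57.14) = 0.0003657 kg/m³.
(x−vt)²/(4Dt) = (-34.256)²/(4 × 2.80 × 92.8) = 1.129; exp(−1.129) = 0.3234.
C = 0.0003657 × 0.3234 = 0.000118 kg/m³.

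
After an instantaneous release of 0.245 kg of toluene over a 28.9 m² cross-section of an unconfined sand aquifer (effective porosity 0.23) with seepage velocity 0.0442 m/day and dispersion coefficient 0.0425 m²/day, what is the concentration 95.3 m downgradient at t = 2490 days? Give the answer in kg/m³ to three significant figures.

0.000604 kg/m³

For an instantaneous plane source, C(x,t) = M/(n_e·A·√(4πDt)) · exp(−(x−vt)²/(4Dt)), with n_e·A the pore (flow) area.
Plume center vt = 0.0442 × 2490 = 110.058 m, so the well at 95.3 m is 14.758 m upgradient of the peak.
√(4πDt) = 36.47 m, giving peak height M/(n_e·A·√(4πDt)) = 0.245/(0.23 × 28.9 × 36.47) = 0.001011 kg/m³.
(x−vt)²/(4Dt) = (-14.758)²/(4 × 0.0425 × 2490) = 0.5145; exp(−0.5145) = 0.5978.
C = 0.001011 × 0.5978 = 0.000604 kg/m³.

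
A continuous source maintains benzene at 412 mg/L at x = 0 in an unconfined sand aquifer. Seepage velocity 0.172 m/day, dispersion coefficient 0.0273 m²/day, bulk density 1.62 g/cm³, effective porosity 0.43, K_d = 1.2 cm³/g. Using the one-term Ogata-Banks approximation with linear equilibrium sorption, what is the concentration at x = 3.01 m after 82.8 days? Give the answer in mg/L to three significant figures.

131 mg/L

Retardation factor R = 1 + ρ_b·K_d/n = 1 + 1.62 × 1.2/0.43 = 5.521.
Sorption retards both mechanisms: v_R = v/R = 0.03115 m/day, D_R = D/R = 0.004945 m²/day.
v_R·t = 0.03115 × 82.8 = 2.57922 m; 2√(D_R t) = 1.280 m; argument = (3.01 − 2.57922)/1.280 = 0.3365.
C = C₀ × ½·erfc(0.3365) = 412 × 0.3171 = 131 mg/L.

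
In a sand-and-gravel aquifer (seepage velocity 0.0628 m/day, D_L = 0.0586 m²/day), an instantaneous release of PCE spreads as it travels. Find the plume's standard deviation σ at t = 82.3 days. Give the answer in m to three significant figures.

3.11 m

Dispersive spreading gives a Gaussian with σ² = 2Dt; advection only shifts the center.
σ = √(2 × 0.0586 × 82.3) = 3.11 m.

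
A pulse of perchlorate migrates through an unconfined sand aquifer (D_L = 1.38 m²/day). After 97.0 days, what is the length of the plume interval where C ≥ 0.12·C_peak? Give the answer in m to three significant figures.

67.4 m

The plume is Gaussian with σ = √(2Dt) = √(2 × 1.38 × 97.0) = 16.36 m.
C/C_peak = exp(−Δx²/(2σ²)) = 0.12 ⇒ Δx = σ·√(−2 ln 0.12) = 16.36 × 2.059 = 33.69 m.
Width = 2Δx = 67.4 m.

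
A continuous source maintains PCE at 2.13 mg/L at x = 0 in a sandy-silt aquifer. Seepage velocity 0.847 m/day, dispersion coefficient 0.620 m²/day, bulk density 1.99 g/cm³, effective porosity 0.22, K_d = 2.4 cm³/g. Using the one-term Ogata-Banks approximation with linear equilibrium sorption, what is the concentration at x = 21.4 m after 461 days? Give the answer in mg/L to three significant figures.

Retardation factor R = 1 + ρ_b·K_d/n = 1 + 1.99 × 2.4/0.22 = 22.71.
Sorption retards both mechanisms: v_R = v/R = 0.03730 m/day, D_R = D/R = 0.02730 m²/day.
v_R·t = 0.03730 × 461 = 17.1953 m; 2√(D_R t) = 7.095 m; argument = (21.4 − 17.1953)/7.095 = 0.5926.
C = C₀ × ½·erfc(0.5926) = 2.13 × 0.2010 = 0.428 mg/L.

0.428 mg/L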